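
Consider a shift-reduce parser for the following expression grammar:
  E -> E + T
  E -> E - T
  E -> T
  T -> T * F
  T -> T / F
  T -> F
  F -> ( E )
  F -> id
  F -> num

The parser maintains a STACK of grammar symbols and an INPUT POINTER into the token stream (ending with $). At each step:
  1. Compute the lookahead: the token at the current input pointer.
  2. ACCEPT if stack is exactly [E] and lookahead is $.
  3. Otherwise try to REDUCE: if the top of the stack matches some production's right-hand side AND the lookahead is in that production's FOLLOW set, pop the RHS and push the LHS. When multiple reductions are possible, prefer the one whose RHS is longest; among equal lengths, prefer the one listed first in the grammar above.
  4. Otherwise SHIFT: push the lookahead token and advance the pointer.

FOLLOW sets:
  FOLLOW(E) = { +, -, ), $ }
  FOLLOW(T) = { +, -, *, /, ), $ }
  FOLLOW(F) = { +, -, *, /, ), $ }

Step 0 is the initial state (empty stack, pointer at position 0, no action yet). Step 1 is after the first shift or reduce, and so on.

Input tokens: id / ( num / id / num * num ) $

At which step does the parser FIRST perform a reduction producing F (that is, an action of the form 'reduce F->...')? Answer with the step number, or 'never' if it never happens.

Answer: 2

Derivation:
Step 1: shift id. Stack=[id] ptr=1 lookahead=/ remaining=[/ ( num / id / num * num ) $]
Step 2: reduce F->id. Stack=[F] ptr=1 lookahead=/ remaining=[/ ( num / id / num * num ) $]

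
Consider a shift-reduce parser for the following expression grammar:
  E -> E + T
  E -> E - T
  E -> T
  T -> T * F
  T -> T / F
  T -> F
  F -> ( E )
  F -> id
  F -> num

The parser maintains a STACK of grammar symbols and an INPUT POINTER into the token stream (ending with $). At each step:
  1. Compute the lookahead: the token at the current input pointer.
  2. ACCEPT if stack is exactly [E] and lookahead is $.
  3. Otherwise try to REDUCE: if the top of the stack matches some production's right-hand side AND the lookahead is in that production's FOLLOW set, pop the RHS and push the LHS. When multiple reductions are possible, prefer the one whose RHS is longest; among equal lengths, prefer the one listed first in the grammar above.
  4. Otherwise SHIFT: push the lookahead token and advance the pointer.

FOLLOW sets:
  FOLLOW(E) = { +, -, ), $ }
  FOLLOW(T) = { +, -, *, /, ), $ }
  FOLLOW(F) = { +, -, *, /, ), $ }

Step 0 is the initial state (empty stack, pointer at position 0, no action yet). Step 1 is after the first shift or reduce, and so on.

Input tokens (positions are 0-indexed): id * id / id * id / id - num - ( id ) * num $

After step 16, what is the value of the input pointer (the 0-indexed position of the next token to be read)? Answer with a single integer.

Answer: 8

Derivation:
Step 1: shift id. Stack=[id] ptr=1 lookahead=* remaining=[* id / id * id / id - num - ( id ) * num $]
Step 2: reduce F->id. Stack=[F] ptr=1 lookahead=* remaining=[* id / id * id / id - num - ( id ) * num $]
Step 3: reduce T->F. Stack=[T] ptr=1 lookahead=* remaining=[* id / id * id / id - num - ( id ) * num $]
Step 4: shift *. Stack=[T *] ptr=2 lookahead=id remaining=[id / id * id / id - num - ( id ) * num $]
Step 5: shift id. Stack=[T * id] ptr=3 lookahead=/ remaining=[/ id * id / id - num - ( id ) * num $]
Step 6: reduce F->id. Stack=[T * F] ptr=3 lookahead=/ remaining=[/ id * id / id - num - ( id ) * num $]
Step 7: reduce T->T * F. Stack=[T] ptr=3 lookahead=/ remaining=[/ id * id / id - num - ( id ) * num $]
Step 8: shift /. Stack=[T /] ptr=4 lookahead=id remaining=[id * id / id - num - ( id ) * num $]
Step 9: shift id. Stack=[T / id] ptr=5 lookahead=* remaining=[* id / id - num - ( id ) * num $]
Step 10: reduce F->id. Stack=[T / F] ptr=5 lookahead=* remaining=[* id / id - num - ( id ) * num $]
Step 11: reduce T->T / F. Stack=[T] ptr=5 lookahead=* remaining=[* id / id - num - ( id ) * num $]
Step 12: shift *. Stack=[T *] ptr=6 lookahead=id remaining=[id / id - num - ( id ) * num $]
Step 13: shift id. Stack=[T * id] ptr=7 lookahead=/ remaining=[/ id - num - ( id ) * num $]
Step 14: reduce F->id. Stack=[T * F] ptr=7 lookahead=/ remaining=[/ id - num - ( id ) * num $]
Step 15: reduce T->T * F. Stack=[T] ptr=7 lookahead=/ remaining=[/ id - num - ( id ) * num $]
Step 16: shift /. Stack=[T /] ptr=8 lookahead=id remaining=[id - num - ( id ) * num $]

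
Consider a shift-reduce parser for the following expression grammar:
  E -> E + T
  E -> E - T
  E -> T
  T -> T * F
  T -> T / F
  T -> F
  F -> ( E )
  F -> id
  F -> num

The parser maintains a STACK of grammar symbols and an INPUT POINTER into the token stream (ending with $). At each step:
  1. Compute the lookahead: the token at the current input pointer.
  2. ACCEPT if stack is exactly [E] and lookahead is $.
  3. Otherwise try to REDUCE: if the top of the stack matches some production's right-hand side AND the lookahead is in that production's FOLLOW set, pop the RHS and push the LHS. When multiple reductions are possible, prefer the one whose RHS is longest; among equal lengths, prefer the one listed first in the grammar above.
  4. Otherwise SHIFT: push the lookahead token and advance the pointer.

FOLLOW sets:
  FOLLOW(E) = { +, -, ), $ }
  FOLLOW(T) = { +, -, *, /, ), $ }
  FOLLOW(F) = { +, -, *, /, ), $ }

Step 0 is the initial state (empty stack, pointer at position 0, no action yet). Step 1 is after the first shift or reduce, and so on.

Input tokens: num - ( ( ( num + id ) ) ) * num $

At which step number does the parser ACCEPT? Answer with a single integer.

Answer: 34

Derivation:
Step 1: shift num. Stack=[num] ptr=1 lookahead=- remaining=[- ( ( ( num + id ) ) ) * num $]
Step 2: reduce F->num. Stack=[F] ptr=1 lookahead=- remaining=[- ( ( ( num + id ) ) ) * num $]
Step 3: reduce T->F. Stack=[T] ptr=1 lookahead=- remaining=[- ( ( ( num + id ) ) ) * num $]
Step 4: reduce E->T. Stack=[E] ptr=1 lookahead=- remaining=[- ( ( ( num + id ) ) ) * num $]
Step 5: shift -. Stack=[E -] ptr=2 lookahead=( remaining=[( ( ( num + id ) ) ) * num $]
Step 6: shift (. Stack=[E - (] ptr=3 lookahead=( remaining=[( ( num + id ) ) ) * num $]
Step 7: shift (. Stack=[E - ( (] ptr=4 lookahead=( remaining=[( num + id ) ) ) * num $]
Step 8: shift (. Stack=[E - ( ( (] ptr=5 lookahead=num remaining=[num + id ) ) ) * num $]
Step 9: shift num. Stack=[E - ( ( ( num] ptr=6 lookahead=+ remaining=[+ id ) ) ) * num $]
Step 10: reduce F->num. Stack=[E - ( ( ( F] ptr=6 lookahead=+ remaining=[+ id ) ) ) * num $]
Step 11: reduce T->F. Stack=[E - ( ( ( T] ptr=6 lookahead=+ remaining=[+ id ) ) ) * num $]
Step 12: reduce E->T. Stack=[E - ( ( ( E] ptr=6 lookahead=+ remaining=[+ id ) ) ) * num $]
Step 13: shift +. Stack=[E - ( ( ( E +] ptr=7 lookahead=id remaining=[id ) ) ) * num $]
Step 14: shift id. Stack=[E - ( ( ( E + id] ptr=8 lookahead=) remaining=[) ) ) * num $]
Step 15: reduce F->id. Stack=[E - ( ( ( E + F] ptr=8 lookahead=) remaining=[) ) ) * num $]
Step 16: reduce T->F. Stack=[E - ( ( ( E + T] ptr=8 lookahead=) remaining=[) ) ) * num $]
Step 17: reduce E->E + T. Stack=[E - ( ( ( E] ptr=8 lookahead=) remaining=[) ) ) * num $]
Step 18: shift ). Stack=[E - ( ( ( E )] ptr=9 lookahead=) remaining=[) ) * num $]
Step 19: reduce F->( E ). Stack=[E - ( ( F] ptr=9 lookahead=) remaining=[) ) * num $]
Step 20: reduce T->F. Stack=[E - ( ( T] ptr=9 lookahead=) remaining=[) ) * num $]
Step 21: reduce E->T. Stack=[E - ( ( E] ptr=9 lookahead=) remaining=[) ) * num $]
Step 22: shift ). Stack=[E - ( ( E )] ptr=10 lookahead=) remaining=[) * num $]
Step 23: reduce F->( E ). Stack=[E - ( F] ptr=10 lookahead=) remaining=[) * num $]
Step 24: reduce T->F. Stack=[E - ( T] ptr=10 lookahead=) remaining=[) * num $]
Step 25: reduce E->T. Stack=[E - ( E] ptr=10 lookahead=) remaining=[) * num $]
Step 26: shift ). Stack=[E - ( E )] ptr=11 lookahead=* remaining=[* num $]
Step 27: reduce F->( E ). Stack=[E - F] ptr=11 lookahead=* remaining=[* num $]
Step 28: reduce T->F. Stack=[E - T] ptr=11 lookahead=* remaining=[* num $]
Step 29: shift *. Stack=[E - T *] ptr=12 lookahead=num remaining=[num $]
Step 30: shift num. Stack=[E - T * num] ptr=13 lookahead=$ remaining=[$]
Step 31: reduce F->num. Stack=[E - T * F] ptr=13 lookahead=$ remaining=[$]
Step 32: reduce T->T * F. Stack=[E - T] ptr=13 lookahead=$ remaining=[$]
Step 33: reduce E->E - T. Stack=[E] ptr=13 lookahead=$ remaining=[$]
Step 34: accept. Stack=[E] ptr=13 lookahead=$ remaining=[$]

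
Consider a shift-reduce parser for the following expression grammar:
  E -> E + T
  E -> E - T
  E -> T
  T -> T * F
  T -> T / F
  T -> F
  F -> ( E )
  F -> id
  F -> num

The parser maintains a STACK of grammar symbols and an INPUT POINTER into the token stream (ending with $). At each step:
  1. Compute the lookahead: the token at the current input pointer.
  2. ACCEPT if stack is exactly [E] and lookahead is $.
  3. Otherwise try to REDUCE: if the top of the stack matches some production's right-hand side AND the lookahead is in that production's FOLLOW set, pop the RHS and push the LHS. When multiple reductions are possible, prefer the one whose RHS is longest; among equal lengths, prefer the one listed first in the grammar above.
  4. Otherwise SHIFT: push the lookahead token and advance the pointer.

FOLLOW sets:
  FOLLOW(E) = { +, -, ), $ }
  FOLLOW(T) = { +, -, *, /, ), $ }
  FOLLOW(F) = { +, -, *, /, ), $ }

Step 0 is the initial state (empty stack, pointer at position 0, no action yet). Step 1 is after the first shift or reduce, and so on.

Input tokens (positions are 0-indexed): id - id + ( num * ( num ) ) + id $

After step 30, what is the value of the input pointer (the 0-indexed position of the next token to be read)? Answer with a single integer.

Step 1: shift id. Stack=[id] ptr=1 lookahead=- remaining=[- id + ( num * ( num ) ) + id $]
Step 2: reduce F->id. Stack=[F] ptr=1 lookahead=- remaining=[- id + ( num * ( num ) ) + id $]
Step 3: reduce T->F. Stack=[T] ptr=1 lookahead=- remaining=[- id + ( num * ( num ) ) + id $]
Step 4: reduce E->T. Stack=[E] ptr=1 lookahead=- remaining=[- id + ( num * ( num ) ) + id $]
Step 5: shift -. Stack=[E -] ptr=2 lookahead=id remaining=[id + ( num * ( num ) ) + id $]
Step 6: shift id. Stack=[E - id] ptr=3 lookahead=+ remaining=[+ ( num * ( num ) ) + id $]
Step 7: reduce F->id. Stack=[E - F] ptr=3 lookahead=+ remaining=[+ ( num * ( num ) ) + id $]
Step 8: reduce T->F. Stack=[E - T] ptr=3 lookahead=+ remaining=[+ ( num * ( num ) ) + id $]
Step 9: reduce E->E - T. Stack=[E] ptr=3 lookahead=+ remaining=[+ ( num * ( num ) ) + id $]
Step 10: shift +. Stack=[E +] ptr=4 lookahead=( remaining=[( num * ( num ) ) + id $]
Step 11: shift (. Stack=[E + (] ptr=5 lookahead=num remaining=[num * ( num ) ) + id $]
Step 12: shift num. Stack=[E + ( num] ptr=6 lookahead=* remaining=[* ( num ) ) + id $]
Step 13: reduce F->num. Stack=[E + ( F] ptr=6 lookahead=* remaining=[* ( num ) ) + id $]
Step 14: reduce T->F. Stack=[E + ( T] ptr=6 lookahead=* remaining=[* ( num ) ) + id $]
Step 15: shift *. Stack=[E + ( T *] ptr=7 lookahead=( remaining=[( num ) ) + id $]
Step 16: shift (. Stack=[E + ( T * (] ptr=8 lookahead=num remaining=[num ) ) + id $]
Step 17: shift num. Stack=[E + ( T * ( num] ptr=9 lookahead=) remaining=[) ) + id $]
Step 18: reduce F->num. Stack=[E + ( T * ( F] ptr=9 lookahead=) remaining=[) ) + id $]
Step 19: reduce T->F. Stack=[E + ( T * ( T] ptr=9 lookahead=) remaining=[) ) + id $]
Step 20: reduce E->T. Stack=[E + ( T * ( E] ptr=9 lookahead=) remaining=[) ) + id $]
Step 21: shift ). Stack=[E + ( T * ( E )] ptr=10 lookahead=) remaining=[) + id $]
Step 22: reduce F->( E ). Stack=[E + ( T * F] ptr=10 lookahead=) remaining=[) + id $]
Step 23: reduce T->T * F. Stack=[E + ( T] ptr=10 lookahead=) remaining=[) + id $]
Step 24: reduce E->T. Stack=[E + ( E] ptr=10 lookahead=) remaining=[) + id $]
Step 25: shift ). Stack=[E + ( E )] ptr=11 lookahead=+ remaining=[+ id $]
Step 26: reduce F->( E ). Stack=[E + F] ptr=11 lookahead=+ remaining=[+ id $]
Step 27: reduce T->F. Stack=[E + T] ptr=11 lookahead=+ remaining=[+ id $]
Step 28: reduce E->E + T. Stack=[E] ptr=11 lookahead=+ remaining=[+ id $]
Step 29: shift +. Stack=[E +] ptr=12 lookahead=id remaining=[id $]
Step 30: shift id. Stack=[E + id] ptr=13 lookahead=$ remaining=[$]

Answer: 13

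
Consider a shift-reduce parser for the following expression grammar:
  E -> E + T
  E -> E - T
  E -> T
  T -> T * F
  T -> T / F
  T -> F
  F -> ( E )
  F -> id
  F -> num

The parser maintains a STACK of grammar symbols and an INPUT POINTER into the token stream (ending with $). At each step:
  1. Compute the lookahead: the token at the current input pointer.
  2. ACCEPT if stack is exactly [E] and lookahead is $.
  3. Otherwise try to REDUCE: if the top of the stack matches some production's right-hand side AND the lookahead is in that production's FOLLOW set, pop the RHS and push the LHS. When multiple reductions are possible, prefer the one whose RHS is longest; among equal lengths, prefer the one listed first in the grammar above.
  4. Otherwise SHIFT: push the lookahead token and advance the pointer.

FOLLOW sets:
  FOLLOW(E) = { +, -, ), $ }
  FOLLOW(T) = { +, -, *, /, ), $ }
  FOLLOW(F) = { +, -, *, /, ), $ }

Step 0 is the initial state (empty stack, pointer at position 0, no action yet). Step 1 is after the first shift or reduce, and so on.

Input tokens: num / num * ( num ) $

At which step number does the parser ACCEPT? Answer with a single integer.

Step 1: shift num. Stack=[num] ptr=1 lookahead=/ remaining=[/ num * ( num ) $]
Step 2: reduce F->num. Stack=[F] ptr=1 lookahead=/ remaining=[/ num * ( num ) $]
Step 3: reduce T->F. Stack=[T] ptr=1 lookahead=/ remaining=[/ num * ( num ) $]
Step 4: shift /. Stack=[T /] ptr=2 lookahead=num remaining=[num * ( num ) $]
Step 5: shift num. Stack=[T / num] ptr=3 lookahead=* remaining=[* ( num ) $]
Step 6: reduce F->num. Stack=[T / F] ptr=3 lookahead=* remaining=[* ( num ) $]
Step 7: reduce T->T / F. Stack=[T] ptr=3 lookahead=* remaining=[* ( num ) $]
Step 8: shift *. Stack=[T *] ptr=4 lookahead=( remaining=[( num ) $]
Step 9: shift (. Stack=[T * (] ptr=5 lookahead=num remaining=[num ) $]
Step 10: shift num. Stack=[T * ( num] ptr=6 lookahead=) remaining=[) $]
Step 11: reduce F->num. Stack=[T * ( F] ptr=6 lookahead=) remaining=[) $]
Step 12: reduce T->F. Stack=[T * ( T] ptr=6 lookahead=) remaining=[) $]
Step 13: reduce E->T. Stack=[T * ( E] ptr=6 lookahead=) remaining=[) $]
Step 14: shift ). Stack=[T * ( E )] ptr=7 lookahead=$ remaining=[$]
Step 15: reduce F->( E ). Stack=[T * F] ptr=7 lookahead=$ remaining=[$]
Step 16: reduce T->T * F. Stack=[T] ptr=7 lookahead=$ remaining=[$]
Step 17: reduce E->T. Stack=[E] ptr=7 lookahead=$ remaining=[$]
Step 18: accept. Stack=[E] ptr=7 lookahead=$ remaining=[$]

Answer: 18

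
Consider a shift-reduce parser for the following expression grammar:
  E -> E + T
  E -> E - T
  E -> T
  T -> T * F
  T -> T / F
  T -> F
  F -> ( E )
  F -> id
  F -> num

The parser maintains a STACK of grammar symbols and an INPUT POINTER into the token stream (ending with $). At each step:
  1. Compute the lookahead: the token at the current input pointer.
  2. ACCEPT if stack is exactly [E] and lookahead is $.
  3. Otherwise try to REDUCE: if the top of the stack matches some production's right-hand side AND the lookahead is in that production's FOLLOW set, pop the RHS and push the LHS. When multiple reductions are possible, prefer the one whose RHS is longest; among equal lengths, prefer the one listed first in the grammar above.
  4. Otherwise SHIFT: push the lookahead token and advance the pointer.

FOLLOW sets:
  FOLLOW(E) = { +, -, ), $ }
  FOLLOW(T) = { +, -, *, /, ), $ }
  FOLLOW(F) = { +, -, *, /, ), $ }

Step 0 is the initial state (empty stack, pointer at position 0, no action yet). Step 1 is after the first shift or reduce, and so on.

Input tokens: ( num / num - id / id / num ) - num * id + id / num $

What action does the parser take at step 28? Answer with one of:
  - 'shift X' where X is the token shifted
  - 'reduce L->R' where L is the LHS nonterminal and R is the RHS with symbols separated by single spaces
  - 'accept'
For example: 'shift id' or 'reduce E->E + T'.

Answer: shift num

Derivation:
Step 1: shift (. Stack=[(] ptr=1 lookahead=num remaining=[num / num - id / id / num ) - num * id + id / num $]
Step 2: shift num. Stack=[( num] ptr=2 lookahead=/ remaining=[/ num - id / id / num ) - num * id + id / num $]
Step 3: reduce F->num. Stack=[( F] ptr=2 lookahead=/ remaining=[/ num - id / id / num ) - num * id + id / num $]
Step 4: reduce T->F. Stack=[( T] ptr=2 lookahead=/ remaining=[/ num - id / id / num ) - num * id + id / num $]
Step 5: shift /. Stack=[( T /] ptr=3 lookahead=num remaining=[num - id / id / num ) - num * id + id / num $]
Step 6: shift num. Stack=[( T / num] ptr=4 lookahead=- remaining=[- id / id / num ) - num * id + id / num $]
Step 7: reduce F->num. Stack=[( T / F] ptr=4 lookahead=- remaining=[- id / id / num ) - num * id + id / num $]
Step 8: reduce T->T / F. Stack=[( T] ptr=4 lookahead=- remaining=[- id / id / num ) - num * id + id / num $]
Step 9: reduce E->T. Stack=[( E] ptr=4 lookahead=- remaining=[- id / id / num ) - num * id + id / num $]
Step 10: shift -. Stack=[( E -] ptr=5 lookahead=id remaining=[id / id / num ) - num * id + id / num $]
Step 11: shift id. Stack=[( E - id] ptr=6 lookahead=/ remaining=[/ id / num ) - num * id + id / num $]
Step 12: reduce F->id. Stack=[( E - F] ptr=6 lookahead=/ remaining=[/ id / num ) - num * id + id / num $]
Step 13: reduce T->F. Stack=[( E - T] ptr=6 lookahead=/ remaining=[/ id / num ) - num * id + id / num $]
Step 14: shift /. Stack=[( E - T /] ptr=7 lookahead=id remaining=[id / num ) - num * id + id / num $]
Step 15: shift id. Stack=[( E - T / id] ptr=8 lookahead=/ remaining=[/ num ) - num * id + id / num $]
Step 16: reduce F->id. Stack=[( E - T / F] ptr=8 lookahead=/ remaining=[/ num ) - num * id + id / num $]
Step 17: reduce T->T / F. Stack=[( E - T] ptr=8 lookahead=/ remaining=[/ num ) - num * id + id / num $]
Step 18: shift /. Stack=[( E - T /] ptr=9 lookahead=num remaining=[num ) - num * id + id / num $]
Step 19: shift num. Stack=[( E - T / num] ptr=10 lookahead=) remaining=[) - num * id + id / num $]
Step 20: reduce F->num. Stack=[( E - T / F] ptr=10 lookahead=) remaining=[) - num * id + id / num $]
Step 21: reduce T->T / F. Stack=[( E - T] ptr=10 lookahead=) remaining=[) - num * id + id / num $]
Step 22: reduce E->E - T. Stack=[( E] ptr=10 lookahead=) remaining=[) - num * id + id / num $]
Step 23: shift ). Stack=[( E )] ptr=11 lookahead=- remaining=[- num * id + id / num $]
Step 24: reduce F->( E ). Stack=[F] ptr=11 lookahead=- remaining=[- num * id + id / num $]
Step 25: reduce T->F. Stack=[T] ptr=11 lookahead=- remaining=[- num * id + id / num $]
Step 26: reduce E->T. Stack=[E] ptr=11 lookahead=- remaining=[- num * id + id / num $]
Step 27: shift -. Stack=[E -] ptr=12 lookahead=num remaining=[num * id + id / num $]
Step 28: shift num. Stack=[E - num] ptr=13 lookahead=* remaining=[* id + id / num $]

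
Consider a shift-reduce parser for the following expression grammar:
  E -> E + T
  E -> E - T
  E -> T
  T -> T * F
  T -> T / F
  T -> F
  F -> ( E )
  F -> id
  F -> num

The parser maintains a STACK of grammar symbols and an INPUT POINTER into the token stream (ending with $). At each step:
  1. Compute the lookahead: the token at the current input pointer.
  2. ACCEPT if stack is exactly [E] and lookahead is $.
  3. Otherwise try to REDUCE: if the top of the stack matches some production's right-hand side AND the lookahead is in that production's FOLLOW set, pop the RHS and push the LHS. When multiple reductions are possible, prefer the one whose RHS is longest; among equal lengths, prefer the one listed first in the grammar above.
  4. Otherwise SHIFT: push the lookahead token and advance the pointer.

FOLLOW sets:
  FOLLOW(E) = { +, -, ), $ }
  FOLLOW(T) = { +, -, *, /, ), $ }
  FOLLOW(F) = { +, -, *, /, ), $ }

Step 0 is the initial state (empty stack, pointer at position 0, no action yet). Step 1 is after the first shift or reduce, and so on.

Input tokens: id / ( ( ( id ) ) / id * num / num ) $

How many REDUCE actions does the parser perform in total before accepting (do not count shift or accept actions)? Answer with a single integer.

Step 1: shift id. Stack=[id] ptr=1 lookahead=/ remaining=[/ ( ( ( id ) ) / id * num / num ) $]
Step 2: reduce F->id. Stack=[F] ptr=1 lookahead=/ remaining=[/ ( ( ( id ) ) / id * num / num ) $]
Step 3: reduce T->F. Stack=[T] ptr=1 lookahead=/ remaining=[/ ( ( ( id ) ) / id * num / num ) $]
Step 4: shift /. Stack=[T /] ptr=2 lookahead=( remaining=[( ( ( id ) ) / id * num / num ) $]
Step 5: shift (. Stack=[T / (] ptr=3 lookahead=( remaining=[( ( id ) ) / id * num / num ) $]
Step 6: shift (. Stack=[T / ( (] ptr=4 lookahead=( remaining=[( id ) ) / id * num / num ) $]
Step 7: shift (. Stack=[T / ( ( (] ptr=5 lookahead=id remaining=[id ) ) / id * num / num ) $]
Step 8: shift id. Stack=[T / ( ( ( id] ptr=6 lookahead=) remaining=[) ) / id * num / num ) $]
Step 9: reduce F->id. Stack=[T / ( ( ( F] ptr=6 lookahead=) remaining=[) ) / id * num / num ) $]
Step 10: reduce T->F. Stack=[T / ( ( ( T] ptr=6 lookahead=) remaining=[) ) / id * num / num ) $]
Step 11: reduce E->T. Stack=[T / ( ( ( E] ptr=6 lookahead=) remaining=[) ) / id * num / num ) $]
Step 12: shift ). Stack=[T / ( ( ( E )] ptr=7 lookahead=) remaining=[) / id * num / num ) $]
Step 13: reduce F->( E ). Stack=[T / ( ( F] ptr=7 lookahead=) remaining=[) / id * num / num ) $]
Step 14: reduce T->F. Stack=[T / ( ( T] ptr=7 lookahead=) remaining=[) / id * num / num ) $]
Step 15: reduce E->T. Stack=[T / ( ( E] ptr=7 lookahead=) remaining=[) / id * num / num ) $]
Step 16: shift ). Stack=[T / ( ( E )] ptr=8 lookahead=/ remaining=[/ id * num / num ) $]
Step 17: reduce F->( E ). Stack=[T / ( F] ptr=8 lookahead=/ remaining=[/ id * num / num ) $]
Step 18: reduce T->F. Stack=[T / ( T] ptr=8 lookahead=/ remaining=[/ id * num / num ) $]
Step 19: shift /. Stack=[T / ( T /] ptr=9 lookahead=id remaining=[id * num / num ) $]
Step 20: shift id. Stack=[T / ( T / id] ptr=10 lookahead=* remaining=[* num / num ) $]
Step 21: reduce F->id. Stack=[T / ( T / F] ptr=10 lookahead=* remaining=[* num / num ) $]
Step 22: reduce T->T / F. Stack=[T / ( T] ptr=10 lookahead=* remaining=[* num / num ) $]
Step 23: shift *. Stack=[T / ( T *] ptr=11 lookahead=num remaining=[num / num ) $]
Step 24: shift num. Stack=[T / ( T * num] ptr=12 lookahead=/ remaining=[/ num ) $]
Step 25: reduce F->num. Stack=[T / ( T * F] ptr=12 lookahead=/ remaining=[/ num ) $]
Step 26: reduce T->T * F. Stack=[T / ( T] ptr=12 lookahead=/ remaining=[/ num ) $]
Step 27: shift /. Stack=[T / ( T /] ptr=13 lookahead=num remaining=[num ) $]
Step 28: shift num. Stack=[T / ( T / num] ptr=14 lookahead=) remaining=[) $]
Step 29: reduce F->num. Stack=[T / ( T / F] ptr=14 lookahead=) remaining=[) $]
Step 30: reduce T->T / F. Stack=[T / ( T] ptr=14 lookahead=) remaining=[) $]
Step 31: reduce E->T. Stack=[T / ( E] ptr=14 lookahead=) remaining=[) $]
Step 32: shift ). Stack=[T / ( E )] ptr=15 lookahead=$ remaining=[$]
Step 33: reduce F->( E ). Stack=[T / F] ptr=15 lookahead=$ remaining=[$]
Step 34: reduce T->T / F. Stack=[T] ptr=15 lookahead=$ remaining=[$]
Step 35: reduce E->T. Stack=[E] ptr=15 lookahead=$ remaining=[$]
Step 36: accept. Stack=[E] ptr=15 lookahead=$ remaining=[$]

Answer: 20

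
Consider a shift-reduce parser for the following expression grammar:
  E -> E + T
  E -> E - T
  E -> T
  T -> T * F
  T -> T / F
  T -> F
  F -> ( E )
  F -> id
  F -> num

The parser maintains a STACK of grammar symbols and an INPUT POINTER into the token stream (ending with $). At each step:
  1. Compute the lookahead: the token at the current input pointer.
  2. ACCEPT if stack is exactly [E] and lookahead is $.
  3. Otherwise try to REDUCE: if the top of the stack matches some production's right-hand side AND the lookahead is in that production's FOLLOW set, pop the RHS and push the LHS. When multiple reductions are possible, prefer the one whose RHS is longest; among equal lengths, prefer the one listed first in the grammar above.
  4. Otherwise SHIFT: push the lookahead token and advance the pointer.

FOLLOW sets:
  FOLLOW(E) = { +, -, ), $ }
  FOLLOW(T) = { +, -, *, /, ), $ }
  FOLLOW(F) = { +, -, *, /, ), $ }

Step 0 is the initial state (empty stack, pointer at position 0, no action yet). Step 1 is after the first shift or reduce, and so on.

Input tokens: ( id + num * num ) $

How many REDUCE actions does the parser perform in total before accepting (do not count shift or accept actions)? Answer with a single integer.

Answer: 11

Derivation:
Step 1: shift (. Stack=[(] ptr=1 lookahead=id remaining=[id + num * num ) $]
Step 2: shift id. Stack=[( id] ptr=2 lookahead=+ remaining=[+ num * num ) $]
Step 3: reduce F->id. Stack=[( F] ptr=2 lookahead=+ remaining=[+ num * num ) $]
Step 4: reduce T->F. Stack=[( T] ptr=2 lookahead=+ remaining=[+ num * num ) $]
Step 5: reduce E->T. Stack=[( E] ptr=2 lookahead=+ remaining=[+ num * num ) $]
Step 6: shift +. Stack=[( E +] ptr=3 lookahead=num remaining=[num * num ) $]
Step 7: shift num. Stack=[( E + num] ptr=4 lookahead=* remaining=[* num ) $]
Step 8: reduce F->num. Stack=[( E + F] ptr=4 lookahead=* remaining=[* num ) $]
Step 9: reduce T->F. Stack=[( E + T] ptr=4 lookahead=* remaining=[* num ) $]
Step 10: shift *. Stack=[( E + T *] ptr=5 lookahead=num remaining=[num ) $]
Step 11: shift num. Stack=[( E + T * num] ptr=6 lookahead=) remaining=[) $]
Step 12: reduce F->num. Stack=[( E + T * F] ptr=6 lookahead=) remaining=[) $]
Step 13: reduce T->T * F. Stack=[( E + T] ptr=6 lookahead=) remaining=[) $]
Step 14: reduce E->E + T. Stack=[( E] ptr=6 lookahead=) remaining=[) $]
Step 15: shift ). Stack=[( E )] ptr=7 lookahead=$ remaining=[$]
Step 16: reduce F->( E ). Stack=[F] ptr=7 lookahead=$ remaining=[$]
Step 17: reduce T->F. Stack=[T] ptr=7 lookahead=$ remaining=[$]
Step 18: reduce E->T. Stack=[E] ptr=7 lookahead=$ remaining=[$]
Step 19: accept. Stack=[E] ptr=7 lookahead=$ remaining=[$]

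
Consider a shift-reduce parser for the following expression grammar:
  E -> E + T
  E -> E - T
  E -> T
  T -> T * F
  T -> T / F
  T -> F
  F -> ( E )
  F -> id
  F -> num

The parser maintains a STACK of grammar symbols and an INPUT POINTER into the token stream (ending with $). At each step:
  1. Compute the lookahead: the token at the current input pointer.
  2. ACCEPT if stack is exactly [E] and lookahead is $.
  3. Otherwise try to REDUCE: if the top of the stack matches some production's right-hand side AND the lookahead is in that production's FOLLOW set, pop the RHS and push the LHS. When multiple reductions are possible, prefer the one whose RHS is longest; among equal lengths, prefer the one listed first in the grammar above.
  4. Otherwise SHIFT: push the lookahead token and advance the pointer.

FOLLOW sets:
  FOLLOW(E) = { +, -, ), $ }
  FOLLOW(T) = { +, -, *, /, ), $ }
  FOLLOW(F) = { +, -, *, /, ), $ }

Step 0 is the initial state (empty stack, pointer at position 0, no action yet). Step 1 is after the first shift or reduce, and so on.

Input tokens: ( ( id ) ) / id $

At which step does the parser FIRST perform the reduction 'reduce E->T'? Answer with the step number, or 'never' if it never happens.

Answer: 6

Derivation:
Step 1: shift (. Stack=[(] ptr=1 lookahead=( remaining=[( id ) ) / id $]
Step 2: shift (. Stack=[( (] ptr=2 lookahead=id remaining=[id ) ) / id $]
Step 3: shift id. Stack=[( ( id] ptr=3 lookahead=) remaining=[) ) / id $]
Step 4: reduce F->id. Stack=[( ( F] ptr=3 lookahead=) remaining=[) ) / id $]
Step 5: reduce T->F. Stack=[( ( T] ptr=3 lookahead=) remaining=[) ) / id $]
Step 6: reduce E->T. Stack=[( ( E] ptr=3 lookahead=) remaining=[) ) / id $]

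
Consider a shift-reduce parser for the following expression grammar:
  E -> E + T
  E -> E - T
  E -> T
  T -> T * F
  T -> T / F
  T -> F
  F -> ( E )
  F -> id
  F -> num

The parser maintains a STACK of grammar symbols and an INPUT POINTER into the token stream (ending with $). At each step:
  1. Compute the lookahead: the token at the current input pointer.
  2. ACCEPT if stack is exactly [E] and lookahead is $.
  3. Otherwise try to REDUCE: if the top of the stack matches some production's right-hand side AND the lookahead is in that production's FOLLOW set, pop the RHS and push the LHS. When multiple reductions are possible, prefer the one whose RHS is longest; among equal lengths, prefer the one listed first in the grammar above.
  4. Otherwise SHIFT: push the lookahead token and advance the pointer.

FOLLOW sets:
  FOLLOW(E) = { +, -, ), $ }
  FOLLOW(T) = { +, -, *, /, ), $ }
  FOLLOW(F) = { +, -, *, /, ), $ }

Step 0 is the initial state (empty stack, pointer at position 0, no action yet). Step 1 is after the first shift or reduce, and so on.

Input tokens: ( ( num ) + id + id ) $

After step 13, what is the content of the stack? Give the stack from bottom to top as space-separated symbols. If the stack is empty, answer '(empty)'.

Answer: ( E + F

Derivation:
Step 1: shift (. Stack=[(] ptr=1 lookahead=( remaining=[( num ) + id + id ) $]
Step 2: shift (. Stack=[( (] ptr=2 lookahead=num remaining=[num ) + id + id ) $]
Step 3: shift num. Stack=[( ( num] ptr=3 lookahead=) remaining=[) + id + id ) $]
Step 4: reduce F->num. Stack=[( ( F] ptr=3 lookahead=) remaining=[) + id + id ) $]
Step 5: reduce T->F. Stack=[( ( T] ptr=3 lookahead=) remaining=[) + id + id ) $]
Step 6: reduce E->T. Stack=[( ( E] ptr=3 lookahead=) remaining=[) + id + id ) $]
Step 7: shift ). Stack=[( ( E )] ptr=4 lookahead=+ remaining=[+ id + id ) $]
Step 8: reduce F->( E ). Stack=[( F] ptr=4 lookahead=+ remaining=[+ id + id ) $]
Step 9: reduce T->F. Stack=[( T] ptr=4 lookahead=+ remaining=[+ id + id ) $]
Step 10: reduce E->T. Stack=[( E] ptr=4 lookahead=+ remaining=[+ id + id ) $]
Step 11: shift +. Stack=[( E +] ptr=5 lookahead=id remaining=[id + id ) $]
Step 12: shift id. Stack=[( E + id] ptr=6 lookahead=+ remaining=[+ id ) $]
Step 13: reduce F->id. Stack=[( E + F] ptr=6 lookahead=+ remaining=[+ id ) $]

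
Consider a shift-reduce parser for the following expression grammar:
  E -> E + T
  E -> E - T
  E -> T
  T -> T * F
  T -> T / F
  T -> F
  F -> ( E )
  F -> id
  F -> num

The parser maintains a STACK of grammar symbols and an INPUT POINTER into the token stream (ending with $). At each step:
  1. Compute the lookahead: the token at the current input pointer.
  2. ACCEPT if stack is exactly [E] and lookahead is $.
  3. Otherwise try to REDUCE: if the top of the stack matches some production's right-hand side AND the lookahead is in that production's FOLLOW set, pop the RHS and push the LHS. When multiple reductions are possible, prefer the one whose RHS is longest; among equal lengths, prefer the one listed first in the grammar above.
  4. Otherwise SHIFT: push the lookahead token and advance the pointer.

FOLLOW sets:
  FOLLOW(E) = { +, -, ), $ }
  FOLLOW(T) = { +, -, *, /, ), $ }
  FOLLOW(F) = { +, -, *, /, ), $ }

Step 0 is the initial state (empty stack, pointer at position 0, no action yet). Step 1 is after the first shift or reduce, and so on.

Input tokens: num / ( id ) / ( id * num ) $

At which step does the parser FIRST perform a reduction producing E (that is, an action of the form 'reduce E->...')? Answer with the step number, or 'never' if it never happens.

Answer: 9

Derivation:
Step 1: shift num. Stack=[num] ptr=1 lookahead=/ remaining=[/ ( id ) / ( id * num ) $]
Step 2: reduce F->num. Stack=[F] ptr=1 lookahead=/ remaining=[/ ( id ) / ( id * num ) $]
Step 3: reduce T->F. Stack=[T] ptr=1 lookahead=/ remaining=[/ ( id ) / ( id * num ) $]
Step 4: shift /. Stack=[T /] ptr=2 lookahead=( remaining=[( id ) / ( id * num ) $]
Step 5: shift (. Stack=[T / (] ptr=3 lookahead=id remaining=[id ) / ( id * num ) $]
Step 6: shift id. Stack=[T / ( id] ptr=4 lookahead=) remaining=[) / ( id * num ) $]
Step 7: reduce F->id. Stack=[T / ( F] ptr=4 lookahead=) remaining=[) / ( id * num ) $]
Step 8: reduce T->F. Stack=[T / ( T] ptr=4 lookahead=) remaining=[) / ( id * num ) $]
Step 9: reduce E->T. Stack=[T / ( E] ptr=4 lookahead=) remaining=[) / ( id * num ) $]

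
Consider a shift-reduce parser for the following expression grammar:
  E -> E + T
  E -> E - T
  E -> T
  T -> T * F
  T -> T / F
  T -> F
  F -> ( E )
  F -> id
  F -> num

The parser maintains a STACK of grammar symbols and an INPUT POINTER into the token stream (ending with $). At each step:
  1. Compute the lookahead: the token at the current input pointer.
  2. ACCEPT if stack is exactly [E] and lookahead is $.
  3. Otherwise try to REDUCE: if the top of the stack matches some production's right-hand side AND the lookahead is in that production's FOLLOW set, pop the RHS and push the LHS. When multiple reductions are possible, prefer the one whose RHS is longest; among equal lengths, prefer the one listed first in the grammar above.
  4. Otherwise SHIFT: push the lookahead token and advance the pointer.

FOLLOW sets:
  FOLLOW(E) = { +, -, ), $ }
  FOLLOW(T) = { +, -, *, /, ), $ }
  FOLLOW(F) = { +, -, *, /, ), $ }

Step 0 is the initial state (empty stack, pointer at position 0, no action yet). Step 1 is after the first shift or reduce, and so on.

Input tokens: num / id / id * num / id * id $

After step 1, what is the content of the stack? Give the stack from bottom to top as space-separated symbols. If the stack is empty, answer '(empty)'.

Answer: num

Derivation:
Step 1: shift num. Stack=[num] ptr=1 lookahead=/ remaining=[/ id / id * num / id * id $]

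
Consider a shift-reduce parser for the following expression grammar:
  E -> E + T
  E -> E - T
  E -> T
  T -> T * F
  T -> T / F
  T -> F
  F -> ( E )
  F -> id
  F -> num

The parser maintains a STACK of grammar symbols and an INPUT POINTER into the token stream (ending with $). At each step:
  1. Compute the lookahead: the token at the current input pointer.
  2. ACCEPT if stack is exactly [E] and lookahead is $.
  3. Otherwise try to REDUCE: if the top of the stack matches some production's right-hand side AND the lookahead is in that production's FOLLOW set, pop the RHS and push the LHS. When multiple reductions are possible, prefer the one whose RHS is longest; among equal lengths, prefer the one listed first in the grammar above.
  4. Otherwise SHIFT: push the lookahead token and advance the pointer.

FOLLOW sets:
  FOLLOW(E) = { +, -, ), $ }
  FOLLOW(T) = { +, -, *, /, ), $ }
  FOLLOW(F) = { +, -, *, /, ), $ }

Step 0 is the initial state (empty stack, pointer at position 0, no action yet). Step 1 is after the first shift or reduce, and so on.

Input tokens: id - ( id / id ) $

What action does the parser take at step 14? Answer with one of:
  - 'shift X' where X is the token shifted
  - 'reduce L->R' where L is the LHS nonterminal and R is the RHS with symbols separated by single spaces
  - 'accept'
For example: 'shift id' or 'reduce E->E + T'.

Answer: reduce E->T

Derivation:
Step 1: shift id. Stack=[id] ptr=1 lookahead=- remaining=[- ( id / id ) $]
Step 2: reduce F->id. Stack=[F] ptr=1 lookahead=- remaining=[- ( id / id ) $]
Step 3: reduce T->F. Stack=[T] ptr=1 lookahead=- remaining=[- ( id / id ) $]
Step 4: reduce E->T. Stack=[E] ptr=1 lookahead=- remaining=[- ( id / id ) $]
Step 5: shift -. Stack=[E -] ptr=2 lookahead=( remaining=[( id / id ) $]
Step 6: shift (. Stack=[E - (] ptr=3 lookahead=id remaining=[id / id ) $]
Step 7: shift id. Stack=[E - ( id] ptr=4 lookahead=/ remaining=[/ id ) $]
Step 8: reduce F->id. Stack=[E - ( F] ptr=4 lookahead=/ remaining=[/ id ) $]
Step 9: reduce T->F. Stack=[E - ( T] ptr=4 lookahead=/ remaining=[/ id ) $]
Step 10: shift /. Stack=[E - ( T /] ptr=5 lookahead=id remaining=[id ) $]
Step 11: shift id. Stack=[E - ( T / id] ptr=6 lookahead=) remaining=[) $]
Step 12: reduce F->id. Stack=[E - ( T / F] ptr=6 lookahead=) remaining=[) $]
Step 13: reduce T->T / F. Stack=[E - ( T] ptr=6 lookahead=) remaining=[) $]
Step 14: reduce E->T. Stack=[E - ( E] ptr=6 lookahead=) remaining=[) $]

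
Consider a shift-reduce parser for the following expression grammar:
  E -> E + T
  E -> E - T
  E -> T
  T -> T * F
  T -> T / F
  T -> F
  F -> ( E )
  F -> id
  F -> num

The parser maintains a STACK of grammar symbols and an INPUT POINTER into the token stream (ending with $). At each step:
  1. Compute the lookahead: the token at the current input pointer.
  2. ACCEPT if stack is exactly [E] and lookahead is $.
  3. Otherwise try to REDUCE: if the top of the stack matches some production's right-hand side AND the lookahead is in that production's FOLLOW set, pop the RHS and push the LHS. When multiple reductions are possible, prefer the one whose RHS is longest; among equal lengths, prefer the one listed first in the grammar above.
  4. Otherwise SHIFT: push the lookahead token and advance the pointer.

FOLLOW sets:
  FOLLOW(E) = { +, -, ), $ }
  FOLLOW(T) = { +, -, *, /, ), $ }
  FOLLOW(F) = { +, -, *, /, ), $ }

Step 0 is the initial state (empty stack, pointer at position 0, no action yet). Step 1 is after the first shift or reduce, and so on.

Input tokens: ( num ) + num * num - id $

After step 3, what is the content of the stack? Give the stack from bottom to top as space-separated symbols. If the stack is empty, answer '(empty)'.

Answer: ( F

Derivation:
Step 1: shift (. Stack=[(] ptr=1 lookahead=num remaining=[num ) + num * num - id $]
Step 2: shift num. Stack=[( num] ptr=2 lookahead=) remaining=[) + num * num - id $]
Step 3: reduce F->num. Stack=[( F] ptr=2 lookahead=) remaining=[) + num * num - id $]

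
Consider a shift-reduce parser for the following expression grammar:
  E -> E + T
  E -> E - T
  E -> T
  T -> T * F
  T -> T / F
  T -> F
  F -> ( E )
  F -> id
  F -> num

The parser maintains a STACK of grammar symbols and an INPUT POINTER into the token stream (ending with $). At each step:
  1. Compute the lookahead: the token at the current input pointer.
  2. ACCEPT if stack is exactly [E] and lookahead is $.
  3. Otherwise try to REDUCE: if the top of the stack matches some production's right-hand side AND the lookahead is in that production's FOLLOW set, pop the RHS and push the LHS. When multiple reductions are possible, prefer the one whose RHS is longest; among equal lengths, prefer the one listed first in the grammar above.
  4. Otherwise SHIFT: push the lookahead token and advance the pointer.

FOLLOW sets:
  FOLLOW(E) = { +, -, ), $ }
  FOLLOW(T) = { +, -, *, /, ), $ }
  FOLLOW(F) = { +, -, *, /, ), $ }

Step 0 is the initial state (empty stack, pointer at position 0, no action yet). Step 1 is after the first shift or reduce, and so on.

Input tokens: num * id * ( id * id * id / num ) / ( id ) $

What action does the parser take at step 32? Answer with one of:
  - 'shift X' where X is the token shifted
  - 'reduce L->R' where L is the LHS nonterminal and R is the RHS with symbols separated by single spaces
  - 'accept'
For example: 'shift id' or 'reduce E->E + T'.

Step 1: shift num. Stack=[num] ptr=1 lookahead=* remaining=[* id * ( id * id * id / num ) / ( id ) $]
Step 2: reduce F->num. Stack=[F] ptr=1 lookahead=* remaining=[* id * ( id * id * id / num ) / ( id ) $]
Step 3: reduce T->F. Stack=[T] ptr=1 lookahead=* remaining=[* id * ( id * id * id / num ) / ( id ) $]
Step 4: shift *. Stack=[T *] ptr=2 lookahead=id remaining=[id * ( id * id * id / num ) / ( id ) $]
Step 5: shift id. Stack=[T * id] ptr=3 lookahead=* remaining=[* ( id * id * id / num ) / ( id ) $]
Step 6: reduce F->id. Stack=[T * F] ptr=3 lookahead=* remaining=[* ( id * id * id / num ) / ( id ) $]
Step 7: reduce T->T * F. Stack=[T] ptr=3 lookahead=* remaining=[* ( id * id * id / num ) / ( id ) $]
Step 8: shift *. Stack=[T *] ptr=4 lookahead=( remaining=[( id * id * id / num ) / ( id ) $]
Step 9: shift (. Stack=[T * (] ptr=5 lookahead=id remaining=[id * id * id / num ) / ( id ) $]
Step 10: shift id. Stack=[T * ( id] ptr=6 lookahead=* remaining=[* id * id / num ) / ( id ) $]
Step 11: reduce F->id. Stack=[T * ( F] ptr=6 lookahead=* remaining=[* id * id / num ) / ( id ) $]
Step 12: reduce T->F. Stack=[T * ( T] ptr=6 lookahead=* remaining=[* id * id / num ) / ( id ) $]
Step 13: shift *. Stack=[T * ( T *] ptr=7 lookahead=id remaining=[id * id / num ) / ( id ) $]
Step 14: shift id. Stack=[T * ( T * id] ptr=8 lookahead=* remaining=[* id / num ) / ( id ) $]
Step 15: reduce F->id. Stack=[T * ( T * F] ptr=8 lookahead=* remaining=[* id / num ) / ( id ) $]
Step 16: reduce T->T * F. Stack=[T * ( T] ptr=8 lookahead=* remaining=[* id / num ) / ( id ) $]
Step 17: shift *. Stack=[T * ( T *] ptr=9 lookahead=id remaining=[id / num ) / ( id ) $]
Step 18: shift id. Stack=[T * ( T * id] ptr=10 lookahead=/ remaining=[/ num ) / ( id ) $]
Step 19: reduce F->id. Stack=[T * ( T * F] ptr=10 lookahead=/ remaining=[/ num ) / ( id ) $]
Step 20: reduce T->T * F. Stack=[T * ( T] ptr=10 lookahead=/ remaining=[/ num ) / ( id ) $]
Step 21: shift /. Stack=[T * ( T /] ptr=11 lookahead=num remaining=[num ) / ( id ) $]
Step 22: shift num. Stack=[T * ( T / num] ptr=12 lookahead=) remaining=[) / ( id ) $]
Step 23: reduce F->num. Stack=[T * ( T / F] ptr=12 lookahead=) remaining=[) / ( id ) $]
Step 24: reduce T->T / F. Stack=[T * ( T] ptr=12 lookahead=) remaining=[) / ( id ) $]
Step 25: reduce E->T. Stack=[T * ( E] ptr=12 lookahead=) remaining=[) / ( id ) $]
Step 26: shift ). Stack=[T * ( E )] ptr=13 lookahead=/ remaining=[/ ( id ) $]
Step 27: reduce F->( E ). Stack=[T * F] ptr=13 lookahead=/ remaining=[/ ( id ) $]
Step 28: reduce T->T * F. Stack=[T] ptr=13 lookahead=/ remaining=[/ ( id ) $]
Step 29: shift /. Stack=[T /] ptr=14 lookahead=( remaining=[( id ) $]
Step 30: shift (. Stack=[T / (] ptr=15 lookahead=id remaining=[id ) $]
Step 31: shift id. Stack=[T / ( id] ptr=16 lookahead=) remaining=[) $]
Step 32: reduce F->id. Stack=[T / ( F] ptr=16 lookahead=) remaining=[) $]

Answer: reduce F->id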